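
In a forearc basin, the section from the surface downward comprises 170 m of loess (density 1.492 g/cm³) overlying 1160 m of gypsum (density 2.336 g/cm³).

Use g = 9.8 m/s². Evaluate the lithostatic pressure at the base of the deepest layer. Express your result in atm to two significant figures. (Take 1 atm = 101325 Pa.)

290 atm

loess: 1492 kg/m³ × 9.8 m/s² × 170 m = 2.486×10^6 Pa = 24.53 atm
gypsum: 2336 kg/m³ × 9.8 m/s² × 1160 m = 2.656×10^7 Pa = 262.1 atm
Total = 24.53 + 262.1 = 286.62 atm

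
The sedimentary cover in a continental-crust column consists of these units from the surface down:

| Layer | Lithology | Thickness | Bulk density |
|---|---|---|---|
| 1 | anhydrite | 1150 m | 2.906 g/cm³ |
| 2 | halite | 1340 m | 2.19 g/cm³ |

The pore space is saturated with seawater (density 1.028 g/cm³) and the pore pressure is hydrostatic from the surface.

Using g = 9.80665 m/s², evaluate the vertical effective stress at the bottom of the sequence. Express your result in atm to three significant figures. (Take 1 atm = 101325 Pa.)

360 atm

Overburden (lithostatic) stress σ_v:
anhydrite: 2906 kg/m³ × 9.80665 m/s² × 1150 m = 3.277×10^7 Pa = 32.77 MPa
halite: 2190 kg/m³ × 9.80665 m/s² × 1340 m = 2.878×10^7 Pa = 28.78 MPa
Total = 32.77 + 28.78 = 61.551 MPa
Pore pressure P_p = 1028 kg/m³ × 9.80665 m/s² × 2490 m = 2.510×10^7 Pa = 25.10 MPa
Effective stress σ' = σ_v − P_p = 61.55 − 25.10 = 36.449 MPa = 359.73 atm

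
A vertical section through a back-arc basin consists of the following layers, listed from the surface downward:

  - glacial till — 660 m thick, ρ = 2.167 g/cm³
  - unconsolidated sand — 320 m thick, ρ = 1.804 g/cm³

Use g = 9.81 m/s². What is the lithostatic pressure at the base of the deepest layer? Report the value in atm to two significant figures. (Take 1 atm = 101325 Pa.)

glacial till: 2167 kg/m³ × 9.81 m/s² × 660 m = 1.403×10^7 Pa = 138.5 atm
unconsolidated sand: 1804 kg/m³ × 9.81 m/s² × 320 m = 5.663×10^6 Pa = 55.89 atm
Total = 138.5 + 55.89 = 194.36 atm

190 atm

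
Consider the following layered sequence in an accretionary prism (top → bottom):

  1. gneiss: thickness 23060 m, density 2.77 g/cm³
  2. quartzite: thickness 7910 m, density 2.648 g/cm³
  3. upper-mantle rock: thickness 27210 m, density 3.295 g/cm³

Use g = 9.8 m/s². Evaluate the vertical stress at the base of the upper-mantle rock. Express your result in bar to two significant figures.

17000 bar

gneiss: 2770 kg/m³ × 9.8 m/s² × 23060 m = 6.260×10^8 Pa = 6260 bar
quartzite: 2648 kg/m³ × 9.8 m/s² × 7910 m = 2.053×10^8 Pa = 2053 bar
upper-mantle rock: 3295 kg/m³ × 9.8 m/s² × 27210 m = 8.786×10^8 Pa = 8786 bar
Total = 6260 + 2053 + 8786 = 17099 bar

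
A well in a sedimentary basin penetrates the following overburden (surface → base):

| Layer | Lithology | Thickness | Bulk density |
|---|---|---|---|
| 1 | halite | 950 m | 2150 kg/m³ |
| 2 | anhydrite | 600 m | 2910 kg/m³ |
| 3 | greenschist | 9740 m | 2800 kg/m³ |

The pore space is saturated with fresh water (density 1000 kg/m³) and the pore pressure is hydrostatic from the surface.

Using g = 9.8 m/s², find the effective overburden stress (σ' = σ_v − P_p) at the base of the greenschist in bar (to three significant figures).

Overburden (lithostatic) stress σ_v:
halite: 2150 kg/m³ × 9.8 m/s² × 950 m = 2.002×10^7 Pa = 20.02 MPa
anhydrite: 2910 kg/m³ × 9.8 m/s² × 600 m = 1.711×10^7 Pa = 17.11 MPa
greenschist: 2800 kg/m³ × 9.8 m/s² × 9740 m = 2.673×10^8 Pa = 267.3 MPa
Total = 20.02 + 17.11 + 267.3 = 304.39 MPa
Pore pressure P_p = 1000 kg/m³ × 9.8 m/s² × 11290 m = 1.106×10^8 Pa = 110.6 MPa
Effective stress σ' = σ_v − P_p = 304.4 − 110.6 = 193.75 MPa = 1937.5 bar

1940 bar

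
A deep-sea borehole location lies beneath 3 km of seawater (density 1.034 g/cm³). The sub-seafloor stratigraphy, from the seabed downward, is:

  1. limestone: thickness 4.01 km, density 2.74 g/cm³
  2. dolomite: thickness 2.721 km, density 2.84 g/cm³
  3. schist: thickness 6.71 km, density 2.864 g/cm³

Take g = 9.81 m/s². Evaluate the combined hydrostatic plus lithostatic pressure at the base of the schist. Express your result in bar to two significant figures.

4000 bar

seawater: 1034 kg/m³ × 9.81 m/s² × 3000 m = 3.043×10^7 Pa = 304.3 bar
limestone: 2740 kg/m³ × 9.81 m/s² × 4010 m = 1.078×10^8 Pa = 1078 bar
dolomite: 2840 kg/m³ × 9.81 m/s² × 2721 m = 7.581×10^7 Pa = 758.1 bar
schist: 2864 kg/m³ × 9.81 m/s² × 6710 m = 1.885×10^8 Pa = 1885 bar
Total = 304.3 + 1078 + 758.1 + 1885 = 4025.5 bar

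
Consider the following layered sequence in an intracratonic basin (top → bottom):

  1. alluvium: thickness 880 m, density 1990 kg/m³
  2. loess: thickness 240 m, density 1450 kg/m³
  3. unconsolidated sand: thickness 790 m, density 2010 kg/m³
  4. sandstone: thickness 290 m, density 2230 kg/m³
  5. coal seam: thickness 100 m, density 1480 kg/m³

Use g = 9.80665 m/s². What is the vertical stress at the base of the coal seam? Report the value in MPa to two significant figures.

alluvium: 1990 kg/m³ × 9.80665 m/s² × 880 m = 1.717×10^7 Pa = 17.17 MPa
loess: 1450 kg/m³ × 9.80665 m/s² × 240 m = 3.413×10^6 Pa = 3.413 MPa
unconsolidated sand: 2010 kg/m³ × 9.80665 m/s² × 790 m = 1.557×10^7 Pa = 15.57 MPa
sandstone: 2230 kg/m³ × 9.80665 m/s² × 290 m = 6.342×10^6 Pa = 6.342 MPa
coal seam: 1480 kg/m³ × 9.80665 m/s² × 100 m = 1.451×10^6 Pa = 1.451 MPa
Total = 17.17 + 3.413 + 15.57 + 6.342 + 1.451 = 43.951 MPa

44 MPa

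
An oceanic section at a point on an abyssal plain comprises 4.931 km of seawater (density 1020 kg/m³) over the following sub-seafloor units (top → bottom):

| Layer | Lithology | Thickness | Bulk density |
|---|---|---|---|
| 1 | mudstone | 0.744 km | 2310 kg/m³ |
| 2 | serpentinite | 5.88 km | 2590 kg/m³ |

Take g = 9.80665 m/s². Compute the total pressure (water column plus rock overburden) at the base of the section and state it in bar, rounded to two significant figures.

2200 bar

seawater: 1020 kg/m³ × 9.80665 m/s² × 4931 m = 4.932×10^7 Pa = 493.2 bar
mudstone: 2310 kg/m³ × 9.80665 m/s² × 744 m = 1.685×10^7 Pa = 168.5 bar
serpentinite: 2590 kg/m³ × 9.80665 m/s² × 5880 m = 1.493×10^8 Pa = 1493 bar
Total = 493.2 + 168.5 + 1493 = 2155.3 bar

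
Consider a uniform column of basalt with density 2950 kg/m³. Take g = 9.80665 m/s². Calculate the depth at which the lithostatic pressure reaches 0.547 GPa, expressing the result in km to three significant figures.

18.9 km

h = P/(ρg) = 0.547 GPa / (2950 kg/m³ × 9.80665 m/s²) = 5.470×10^8 Pa / 28930 Pa/m = 18908 m
= 18.908 km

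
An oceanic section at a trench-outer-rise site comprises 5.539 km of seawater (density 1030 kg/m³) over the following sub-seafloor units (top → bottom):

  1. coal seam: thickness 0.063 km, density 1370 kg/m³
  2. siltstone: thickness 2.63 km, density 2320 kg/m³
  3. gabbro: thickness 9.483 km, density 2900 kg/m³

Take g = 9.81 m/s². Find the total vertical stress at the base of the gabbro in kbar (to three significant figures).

3.86 kbar

seawater: 1030 kg/m³ × 9.81 m/s² × 5539 m = 5.597×10^7 Pa = 0.5597 kbar
coal seam: 1370 kg/m³ × 9.81 m/s² × 63 m = 8.467×10^5 Pa = 8.467×10^-3 kbar
siltstone: 2320 kg/m³ × 9.81 m/s² × 2630 m = 5.986×10^7 Pa = 0.5986 kbar
gabbro: 2900 kg/m³ × 9.81 m/s² × 9483 m = 2.698×10^8 Pa = 2.698 kbar
Total = 0.5597 + 8.467×10^-3 + 0.5986 + 2.698 = 3.8645 kbar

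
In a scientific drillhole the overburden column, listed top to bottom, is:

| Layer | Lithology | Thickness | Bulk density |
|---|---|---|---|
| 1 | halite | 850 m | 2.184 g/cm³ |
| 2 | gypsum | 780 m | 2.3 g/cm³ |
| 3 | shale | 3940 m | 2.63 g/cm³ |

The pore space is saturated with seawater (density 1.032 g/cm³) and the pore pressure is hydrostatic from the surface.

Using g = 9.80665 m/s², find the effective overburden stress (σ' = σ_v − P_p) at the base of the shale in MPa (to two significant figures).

81 MPa

Overburden (lithostatic) stress σ_v:
halite: 2184 kg/m³ × 9.80665 m/s² × 850 m = 1.821×10^7 Pa = 18.21 MPa
gypsum: 2300 kg/m³ × 9.80665 m/s² × 780 m = 1.759×10^7 Pa = 17.59 MPa
shale: 2630 kg/m³ × 9.80665 m/s² × 3940 m = 1.016×10^8 Pa = 101.6 MPa
Total = 18.21 + 17.59 + 101.6 = 137.42 MPa
Pore pressure P_p = 1032 kg/m³ × 9.80665 m/s² × 5570 m = 5.637×10^7 Pa = 56.37 MPa
Effective stress σ' = σ_v − P_p = 137.4 − 56.37 = 81.046 MPa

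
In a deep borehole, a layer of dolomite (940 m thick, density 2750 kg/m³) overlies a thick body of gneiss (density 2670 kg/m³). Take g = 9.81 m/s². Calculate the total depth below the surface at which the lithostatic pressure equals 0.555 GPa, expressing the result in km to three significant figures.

Pressure at base of upper layers: 2750×9.81×940 = 2.536×10^7 Pa = 0.02536 GPa
Remaining pressure to be supplied by gneiss: 5.550×10^8 − 2.536×10^7 = 5.296×10^8 Pa
Additional depth in gneiss = 5.296×10^8 Pa / (2670 kg/m³ × 9.81 m/s²) = 20221 m
Total depth = 940 m + 20221 m = 21161 m
= 21.161 km

21.2 km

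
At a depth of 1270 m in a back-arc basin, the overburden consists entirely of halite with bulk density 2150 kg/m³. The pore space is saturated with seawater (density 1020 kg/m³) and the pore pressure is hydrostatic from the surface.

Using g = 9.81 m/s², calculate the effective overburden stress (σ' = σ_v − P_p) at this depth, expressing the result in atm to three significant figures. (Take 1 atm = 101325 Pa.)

Overburden (lithostatic) stress σ_v:
halite: 2150 kg/m³ × 9.81 m/s² × 1270 m = 2.679×10^7 Pa = 26.79 MPa
Pore pressure P_p = 1020 kg/m³ × 9.81 m/s² × 1270 m = 1.271×10^7 Pa = 12.71 MPa
Effective stress σ' = σ_v − P_p = 26.79 − 12.71 = 14.078 MPa = 138.94 atm

139 atm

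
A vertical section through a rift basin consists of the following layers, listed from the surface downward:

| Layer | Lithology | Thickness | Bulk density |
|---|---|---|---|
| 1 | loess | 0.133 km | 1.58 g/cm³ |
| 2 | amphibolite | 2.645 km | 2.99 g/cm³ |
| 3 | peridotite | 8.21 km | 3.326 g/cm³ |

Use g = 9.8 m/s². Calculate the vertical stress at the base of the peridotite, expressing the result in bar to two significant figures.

3500 bar

loess: 1580 kg/m³ × 9.8 m/s² × 133 m = 2.059×10^6 Pa = 20.59 bar
amphibolite: 2990 kg/m³ × 9.8 m/s² × 2645 m = 7.750×10^7 Pa = 775.0 bar
peridotite: 3326 kg/m³ × 9.8 m/s² × 8210 m = 2.676×10^8 Pa = 2676 bar
Total = 20.59 + 775.0 + 2676 = 3471.7 bar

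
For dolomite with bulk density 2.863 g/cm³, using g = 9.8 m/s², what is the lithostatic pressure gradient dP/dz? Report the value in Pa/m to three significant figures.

dP/dz = ρg = 2863 kg/m³ × 9.8 m/s² = 28057 Pa/m

28100 Pa/m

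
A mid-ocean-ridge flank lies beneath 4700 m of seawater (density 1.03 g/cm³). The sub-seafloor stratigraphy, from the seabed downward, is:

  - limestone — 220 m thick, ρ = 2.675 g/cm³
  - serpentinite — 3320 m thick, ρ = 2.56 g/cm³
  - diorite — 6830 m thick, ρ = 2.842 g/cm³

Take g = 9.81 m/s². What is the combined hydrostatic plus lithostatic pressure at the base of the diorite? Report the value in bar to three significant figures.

seawater: 1030 kg/m³ × 9.81 m/s² × 4700 m = 4.749×10^7 Pa = 474.9 bar
limestone: 2675 kg/m³ × 9.81 m/s² × 220 m = 5.773×10^6 Pa = 57.73 bar
serpentinite: 2560 kg/m³ × 9.81 m/s² × 3320 m = 8.338×10^7 Pa = 833.8 bar
diorite: 2842 kg/m³ × 9.81 m/s² × 6830 m = 1.904×10^8 Pa = 1904 bar
Total = 474.9 + 57.73 + 833.8 + 1904 = 3270.6 bar

3270 bar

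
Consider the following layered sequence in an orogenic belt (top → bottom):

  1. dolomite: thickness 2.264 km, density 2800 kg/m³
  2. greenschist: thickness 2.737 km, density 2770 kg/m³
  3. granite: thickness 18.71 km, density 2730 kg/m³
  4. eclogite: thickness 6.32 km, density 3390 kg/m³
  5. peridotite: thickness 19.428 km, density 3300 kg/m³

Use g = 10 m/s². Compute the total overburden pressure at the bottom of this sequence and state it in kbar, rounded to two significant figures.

15 kbar

dolomite: 2800 kg/m³ × 10 m/s² × 2264 m = 6.339×10^7 Pa = 0.6339 kbar
greenschist: 2770 kg/m³ × 10 m/s² × 2737 m = 7.581×10^7 Pa = 0.7581 kbar
granite: 2730 kg/m³ × 10 m/s² × 18710 m = 5.108×10^8 Pa = 5.108 kbar
eclogite: 3390 kg/m³ × 10 m/s² × 6320 m = 2.142×10^8 Pa = 2.142 kbar
peridotite: 3300 kg/m³ × 10 m/s² × 19428 m = 6.411×10^8 Pa = 6.411 kbar
Total = 0.6339 + 0.7581 + 5.108 + 2.142 + 6.411 = 15.054 kbar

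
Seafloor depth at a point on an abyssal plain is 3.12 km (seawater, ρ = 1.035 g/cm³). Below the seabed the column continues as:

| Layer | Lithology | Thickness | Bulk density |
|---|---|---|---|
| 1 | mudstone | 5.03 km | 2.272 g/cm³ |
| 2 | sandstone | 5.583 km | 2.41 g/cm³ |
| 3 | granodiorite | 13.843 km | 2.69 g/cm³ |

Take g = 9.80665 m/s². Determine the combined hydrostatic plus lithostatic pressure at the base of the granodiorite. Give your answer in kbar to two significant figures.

seawater: 1035 kg/m³ × 9.80665 m/s² × 3120 m = 3.167×10^7 Pa = 0.3167 kbar
mudstone: 2272 kg/m³ × 9.80665 m/s² × 5030 m = 1.121×10^8 Pa = 1.121 kbar
sandstone: 2410 kg/m³ × 9.80665 m/s² × 5583 m = 1.319×10^8 Pa = 1.319 kbar
granodiorite: 2690 kg/m³ × 9.80665 m/s² × 13843 m = 3.652×10^8 Pa = 3.652 kbar
Total = 0.3167 + 1.121 + 1.319 + 3.652 = 6.4087 kbar

6.4 kbar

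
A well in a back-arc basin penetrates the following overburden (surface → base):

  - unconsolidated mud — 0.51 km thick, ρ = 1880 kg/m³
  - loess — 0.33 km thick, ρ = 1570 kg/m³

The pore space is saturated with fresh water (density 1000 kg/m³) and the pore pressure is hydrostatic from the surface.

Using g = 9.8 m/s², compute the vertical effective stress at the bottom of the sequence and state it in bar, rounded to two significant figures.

62 bar

Overburden (lithostatic) stress σ_v:
unconsolidated mud: 1880 kg/m³ × 9.8 m/s² × 510 m = 9.396×10^6 Pa = 9.396 MPa
loess: 1570 kg/m³ × 9.8 m/s² × 330 m = 5.077×10^6 Pa = 5.077 MPa
Total = 9.396 + 5.077 = 14.474 MPa
Pore pressure P_p = 1000 kg/m³ × 9.8 m/s² × 840 m = 8.232×10^6 Pa = 8.232 MPa
Effective stress σ' = σ_v − P_p = 14.47 − 8.232 = 6.2416 MPa = 62.416 bar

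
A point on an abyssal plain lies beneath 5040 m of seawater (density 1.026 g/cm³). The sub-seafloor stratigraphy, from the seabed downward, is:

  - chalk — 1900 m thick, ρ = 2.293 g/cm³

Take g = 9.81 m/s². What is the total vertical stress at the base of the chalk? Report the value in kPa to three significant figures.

93500 kPa

seawater: 1026 kg/m³ × 9.81 m/s² × 5040 m = 5.073×10^7 Pa = 50728 kPa
chalk: 2293 kg/m³ × 9.81 m/s² × 1900 m = 4.274×10^7 Pa = 42739 kPa
Total = 50728 + 42739 = 93467 kPa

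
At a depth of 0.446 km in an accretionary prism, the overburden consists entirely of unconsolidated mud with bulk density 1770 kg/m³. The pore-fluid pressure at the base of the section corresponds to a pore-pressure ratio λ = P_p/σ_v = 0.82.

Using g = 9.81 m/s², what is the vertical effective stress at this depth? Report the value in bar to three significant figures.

Overburden (lithostatic) stress σ_v:
unconsolidated mud: 1770 kg/m³ × 9.81 m/s² × 446 m = 7.744×10^6 Pa = 7.744 MPa
Pore pressure P_p = λ·σ_v = 0.82 × 7.744 MPa = 6.350 MPa
Effective stress σ' = σ_v − P_p = 7.744 − 6.350 = 1.3940 MPa = 13.940 bar

13.9 bar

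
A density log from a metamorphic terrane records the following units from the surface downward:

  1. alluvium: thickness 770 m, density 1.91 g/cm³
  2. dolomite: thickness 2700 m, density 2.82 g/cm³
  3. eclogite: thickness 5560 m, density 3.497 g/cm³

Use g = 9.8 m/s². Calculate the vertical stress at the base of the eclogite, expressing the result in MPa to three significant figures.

alluvium: 1910 kg/m³ × 9.8 m/s² × 770 m = 1.441×10^7 Pa = 14.41 MPa
dolomite: 2820 kg/m³ × 9.8 m/s² × 2700 m = 7.462×10^7 Pa = 74.62 MPa
eclogite: 3497 kg/m³ × 9.8 m/s² × 5560 m = 1.905×10^8 Pa = 190.5 MPa
Total = 14.41 + 74.62 + 190.5 = 279.57 MPa

280 MPa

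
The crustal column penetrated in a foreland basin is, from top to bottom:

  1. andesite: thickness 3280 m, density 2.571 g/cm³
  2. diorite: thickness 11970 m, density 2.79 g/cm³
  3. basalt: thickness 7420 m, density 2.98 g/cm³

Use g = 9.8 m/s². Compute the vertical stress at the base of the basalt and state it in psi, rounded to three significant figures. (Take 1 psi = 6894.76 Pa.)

90900 psi

andesite: 2571 kg/m³ × 9.8 m/s² × 3280 m = 8.264×10^7 Pa = 11986 psi
diorite: 2790 kg/m³ × 9.8 m/s² × 11970 m = 3.273×10^8 Pa = 47468 psi
basalt: 2980 kg/m³ × 9.8 m/s² × 7420 m = 2.167×10^8 Pa = 31429 psi
Total = 11986 + 47468 + 31429 = 90883 psi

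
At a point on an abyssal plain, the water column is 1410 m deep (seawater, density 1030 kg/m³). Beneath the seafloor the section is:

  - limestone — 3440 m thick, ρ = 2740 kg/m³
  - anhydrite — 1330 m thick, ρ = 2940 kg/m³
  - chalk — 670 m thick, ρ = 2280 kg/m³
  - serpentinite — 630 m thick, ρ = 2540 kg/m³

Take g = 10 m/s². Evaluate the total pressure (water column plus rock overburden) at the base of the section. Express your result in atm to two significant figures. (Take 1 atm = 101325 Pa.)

seawater: 1030 kg/m³ × 10 m/s² × 1410 m = 1.452×10^7 Pa = 143.3 atm
limestone: 2740 kg/m³ × 10 m/s² × 3440 m = 9.426×10^7 Pa = 930.2 atm
anhydrite: 2940 kg/m³ × 10 m/s² × 1330 m = 3.910×10^7 Pa = 385.9 atm
chalk: 2280 kg/m³ × 10 m/s² × 670 m = 1.528×10^7 Pa = 150.8 atm
serpentinite: 2540 kg/m³ × 10 m/s² × 630 m = 1.600×10^7 Pa = 157.9 atm
Total = 143.3 + 930.2 + 385.9 + 150.8 + 157.9 = 1768.2 atm

1800 atm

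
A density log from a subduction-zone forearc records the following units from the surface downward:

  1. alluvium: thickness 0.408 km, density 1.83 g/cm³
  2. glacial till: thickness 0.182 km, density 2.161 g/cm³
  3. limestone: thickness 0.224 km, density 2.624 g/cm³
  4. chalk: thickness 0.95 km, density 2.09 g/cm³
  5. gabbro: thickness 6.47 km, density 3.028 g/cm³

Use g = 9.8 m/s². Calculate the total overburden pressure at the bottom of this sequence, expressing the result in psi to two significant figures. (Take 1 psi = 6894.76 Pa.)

33000 psi

alluvium: 1830 kg/m³ × 9.8 m/s² × 408 m = 7.317×10^6 Pa = 1061 psi
glacial till: 2161 kg/m³ × 9.8 m/s² × 182 m = 3.854×10^6 Pa = 559.0 psi
limestone: 2624 kg/m³ × 9.8 m/s² × 224 m = 5.760×10^6 Pa = 835.4 psi
chalk: 2090 kg/m³ × 9.8 m/s² × 950 m = 1.946×10^7 Pa = 2822 psi
gabbro: 3028 kg/m³ × 9.8 m/s² × 6470 m = 1.920×10^8 Pa = 27846 psi
Total = 1061 + 559.0 + 835.4 + 2822 + 27846 = 33124 psi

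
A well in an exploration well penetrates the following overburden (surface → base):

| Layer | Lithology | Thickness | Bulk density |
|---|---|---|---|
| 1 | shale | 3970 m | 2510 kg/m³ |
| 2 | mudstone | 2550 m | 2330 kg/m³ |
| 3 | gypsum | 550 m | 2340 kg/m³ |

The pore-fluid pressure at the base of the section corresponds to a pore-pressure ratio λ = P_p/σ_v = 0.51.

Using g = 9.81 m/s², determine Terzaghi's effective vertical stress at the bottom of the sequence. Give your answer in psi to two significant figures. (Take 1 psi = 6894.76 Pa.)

12000 psi

Overburden (lithostatic) stress σ_v:
shale: 2510 kg/m³ × 9.81 m/s² × 3970 m = 9.775×10^7 Pa = 97.75 MPa
mudstone: 2330 kg/m³ × 9.81 m/s² × 2550 m = 5.829×10^7 Pa = 58.29 MPa
gypsum: 2340 kg/m³ × 9.81 m/s² × 550 m = 1.263×10^7 Pa = 12.63 MPa
Total = 97.75 + 58.29 + 12.63 = 168.67 MPa
Pore pressure P_p = λ·σ_v = 0.51 × 168.7 MPa = 86.02 MPa
Effective stress σ' = σ_v − P_p = 168.7 − 86.02 = 82.646 MPa = 11987 psi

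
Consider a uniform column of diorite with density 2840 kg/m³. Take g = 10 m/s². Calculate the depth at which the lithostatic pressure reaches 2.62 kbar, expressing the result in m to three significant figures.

9230 m

h = P/(ρg) = 2.62 kbar / (2840 kg/m³ × 10 m/s²) = 2.620×10^8 Pa / 28400 Pa/m = 9225.4 m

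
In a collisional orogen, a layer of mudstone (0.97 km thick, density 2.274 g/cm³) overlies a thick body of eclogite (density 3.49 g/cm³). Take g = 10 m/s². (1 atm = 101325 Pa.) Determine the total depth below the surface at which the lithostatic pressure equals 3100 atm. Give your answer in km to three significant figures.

9.34 km

Pressure at base of upper layers: 2274×10×970 = 2.206×10^7 Pa = 217.7 atm
Remaining pressure to be supplied by eclogite: 3.141×10^8 − 2.206×10^7 = 2.920×10^8 Pa
Additional depth in eclogite = 2.920×10^8 Pa / (3490 kg/m³ × 10 m/s²) = 8368.2 m
Total depth = 970 m + 8368.2 m = 9338.2 m
= 9.3382 km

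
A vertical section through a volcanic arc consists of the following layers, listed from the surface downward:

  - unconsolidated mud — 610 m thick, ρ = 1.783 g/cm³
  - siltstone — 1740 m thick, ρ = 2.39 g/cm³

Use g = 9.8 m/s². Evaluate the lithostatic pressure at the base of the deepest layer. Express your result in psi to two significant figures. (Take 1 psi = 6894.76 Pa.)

unconsolidated mud: 1783 kg/m³ × 9.8 m/s² × 610 m = 1.066×10^7 Pa = 1546 psi
siltstone: 2390 kg/m³ × 9.8 m/s² × 1740 m = 4.075×10^7 Pa = 5911 psi
Total = 1546 + 5911 = 7456.8 psi

7500 psi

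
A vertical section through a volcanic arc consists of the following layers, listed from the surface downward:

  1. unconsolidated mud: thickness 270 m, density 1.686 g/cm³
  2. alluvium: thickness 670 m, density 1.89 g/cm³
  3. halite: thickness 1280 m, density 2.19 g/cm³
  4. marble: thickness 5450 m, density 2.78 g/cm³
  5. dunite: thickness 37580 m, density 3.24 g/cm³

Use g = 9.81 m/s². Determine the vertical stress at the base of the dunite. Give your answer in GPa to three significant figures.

unconsolidated mud: 1686 kg/m³ × 9.81 m/s² × 270 m = 4.466×10^6 Pa = 4.466×10^-3 GPa
alluvium: 1890 kg/m³ × 9.81 m/s² × 670 m = 1.242×10^7 Pa = 0.01242 GPa
halite: 2190 kg/m³ × 9.81 m/s² × 1280 m = 2.750×10^7 Pa = 0.02750 GPa
marble: 2780 kg/m³ × 9.81 m/s² × 5450 m = 1.486×10^8 Pa = 0.1486 GPa
dunite: 3240 kg/m³ × 9.81 m/s² × 37580 m = 1.194×10^9 Pa = 1.194 GPa
Total = 4.466×10^-3 + 0.01242 + 0.02750 + 0.1486 + 1.194 = 1.3875 GPa

1.39 GPa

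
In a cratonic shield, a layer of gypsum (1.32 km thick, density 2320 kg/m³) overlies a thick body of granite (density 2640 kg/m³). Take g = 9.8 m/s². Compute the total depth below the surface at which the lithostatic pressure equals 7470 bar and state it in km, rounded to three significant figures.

29.0 km

Pressure at base of upper layers: 2320×9.8×1320 = 3.001×10^7 Pa = 300.1 bar
Remaining pressure to be supplied by granite: 7.470×10^8 − 3.001×10^7 = 7.170×10^8 Pa
Additional depth in granite = 7.170×10^8 Pa / (2640 kg/m³ × 9.8 m/s²) = 27713 m
Total depth = 1320 m + 27713 m = 29033 m
= 29.033 km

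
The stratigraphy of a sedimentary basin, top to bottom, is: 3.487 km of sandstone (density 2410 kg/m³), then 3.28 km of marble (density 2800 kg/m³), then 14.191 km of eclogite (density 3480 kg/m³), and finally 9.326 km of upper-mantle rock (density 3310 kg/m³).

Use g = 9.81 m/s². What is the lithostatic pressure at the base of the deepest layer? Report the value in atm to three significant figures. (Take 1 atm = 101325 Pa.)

9470 atm

sandstone: 2410 kg/m³ × 9.81 m/s² × 3487 m = 8.244×10^7 Pa = 813.6 atm
marble: 2800 kg/m³ × 9.81 m/s² × 3280 m = 9.010×10^7 Pa = 889.2 atm
eclogite: 3480 kg/m³ × 9.81 m/s² × 14191 m = 4.845×10^8 Pa = 4781 atm
upper-mantle rock: 3310 kg/m³ × 9.81 m/s² × 9326 m = 3.028×10^8 Pa = 2989 atm
Total = 813.6 + 889.2 + 4781 + 2989 = 9472.7 atm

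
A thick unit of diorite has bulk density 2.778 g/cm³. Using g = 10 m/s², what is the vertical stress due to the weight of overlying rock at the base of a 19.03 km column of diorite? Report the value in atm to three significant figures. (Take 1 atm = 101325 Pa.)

5220 atm

diorite: 2778 kg/m³ × 10 m/s² × 19030 m = 5.287×10^8 Pa = 5217 atm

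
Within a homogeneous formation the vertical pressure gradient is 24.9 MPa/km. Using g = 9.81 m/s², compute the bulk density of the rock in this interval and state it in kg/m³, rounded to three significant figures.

ρ = (dP/dz)/g = 24.9 MPa/km / 9.81 m/s² = 24900 Pa/m / 9.81 m/s² = 2538.2 kg/m³

2540 kg/m³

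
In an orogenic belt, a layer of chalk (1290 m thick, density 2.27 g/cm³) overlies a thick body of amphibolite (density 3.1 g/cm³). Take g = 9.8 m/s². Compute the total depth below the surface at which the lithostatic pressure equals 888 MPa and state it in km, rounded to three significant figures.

29.6 km

Pressure at base of upper layers: 2270×9.8×1290 = 2.870×10^7 Pa = 28.70 MPa
Remaining pressure to be supplied by amphibolite: 8.880×10^8 − 2.870×10^7 = 8.593×10^8 Pa
Additional depth in amphibolite = 8.593×10^8 Pa / (3100 kg/m³ × 9.8 m/s²) = 28285 m
Total depth = 1290 m + 28285 m = 29575 m
= 29.575 km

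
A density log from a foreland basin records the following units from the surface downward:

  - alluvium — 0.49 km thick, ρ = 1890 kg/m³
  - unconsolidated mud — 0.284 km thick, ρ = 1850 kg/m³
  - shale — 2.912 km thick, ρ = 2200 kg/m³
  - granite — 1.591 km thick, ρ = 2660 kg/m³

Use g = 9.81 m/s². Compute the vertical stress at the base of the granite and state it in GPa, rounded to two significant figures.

alluvium: 1890 kg/m³ × 9.81 m/s² × 490 m = 9.085×10^6 Pa = 9.085×10^-3 GPa
unconsolidated mud: 1850 kg/m³ × 9.81 m/s² × 284 m = 5.154×10^6 Pa = 5.154×10^-3 GPa
shale: 2200 kg/m³ × 9.81 m/s² × 2912 m = 6.285×10^7 Pa = 0.06285 GPa
granite: 2660 kg/m³ × 9.81 m/s² × 1591 m = 4.152×10^7 Pa = 0.04152 GPa
Total = 9.085×10^-3 + 5.154×10^-3 + 0.06285 + 0.04152 = 0.11860 GPa

0.12 GPa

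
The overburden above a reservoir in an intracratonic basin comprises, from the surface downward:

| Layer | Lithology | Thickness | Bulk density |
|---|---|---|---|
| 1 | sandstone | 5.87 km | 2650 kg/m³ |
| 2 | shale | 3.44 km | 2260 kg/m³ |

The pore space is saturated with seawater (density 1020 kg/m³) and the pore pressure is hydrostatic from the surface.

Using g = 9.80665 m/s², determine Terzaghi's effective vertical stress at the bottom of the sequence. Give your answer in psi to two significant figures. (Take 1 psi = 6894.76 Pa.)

20000 psi

Overburden (lithostatic) stress σ_v:
sandstone: 2650 kg/m³ × 9.80665 m/s² × 5870 m = 1.525×10^8 Pa = 152.5 MPa
shale: 2260 kg/m³ × 9.80665 m/s² × 3440 m = 7.624×10^7 Pa = 76.24 MPa
Total = 152.5 + 76.24 = 228.79 MPa
Pore pressure P_p = 1020 kg/m³ × 9.80665 m/s² × 9310 m = 9.313×10^7 Pa = 93.13 MPa
Effective stress σ' = σ_v − P_p = 228.8 − 93.13 = 135.66 MPa = 19676 psi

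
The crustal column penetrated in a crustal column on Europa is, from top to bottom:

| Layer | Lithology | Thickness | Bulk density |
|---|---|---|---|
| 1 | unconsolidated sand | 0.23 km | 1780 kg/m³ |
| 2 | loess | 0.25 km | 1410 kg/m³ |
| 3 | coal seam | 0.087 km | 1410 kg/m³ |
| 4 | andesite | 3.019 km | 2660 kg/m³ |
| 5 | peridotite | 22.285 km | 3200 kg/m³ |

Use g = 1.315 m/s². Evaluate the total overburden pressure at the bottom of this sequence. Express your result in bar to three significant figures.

unconsolidated sand: 1780 kg/m³ × 1.315 m/s² × 230 m = 5.384×10^5 Pa = 5.384 bar
loess: 1410 kg/m³ × 1.315 m/s² × 250 m = 4.635×10^5 Pa = 4.635 bar
coal seam: 1410 kg/m³ × 1.315 m/s² × 87 m = 1.613×10^5 Pa = 1.613 bar
andesite: 2660 kg/m³ × 1.315 m/s² × 3019 m = 1.056×10^7 Pa = 105.6 bar
peridotite: 3200 kg/m³ × 1.315 m/s² × 22285 m = 9.378×10^7 Pa = 937.8 bar
Total = 5.384 + 4.635 + 1.613 + 105.6 + 937.8 = 1055.0 bar

1050 bar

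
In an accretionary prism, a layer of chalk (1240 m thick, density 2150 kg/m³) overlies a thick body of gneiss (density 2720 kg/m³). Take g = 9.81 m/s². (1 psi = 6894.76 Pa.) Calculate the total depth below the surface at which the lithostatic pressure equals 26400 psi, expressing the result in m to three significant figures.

Pressure at base of upper layers: 2150×9.81×1240 = 2.615×10^7 Pa = 3793 psi
Remaining pressure to be supplied by gneiss: 1.820×10^8 − 2.615×10^7 = 1.559×10^8 Pa
Additional depth in gneiss = 1.559×10^8 Pa / (2720 kg/m³ × 9.81 m/s²) = 5841.4 m
Total depth = 1240 m + 5841.4 m = 7081.4 m

7080 m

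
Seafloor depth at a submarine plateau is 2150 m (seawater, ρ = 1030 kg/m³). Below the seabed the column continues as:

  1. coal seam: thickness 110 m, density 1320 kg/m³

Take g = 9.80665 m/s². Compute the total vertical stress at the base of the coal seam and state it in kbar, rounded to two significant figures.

seawater: 1030 kg/m³ × 9.80665 m/s² × 2150 m = 2.172×10^7 Pa = 0.2172 kbar
coal seam: 1320 kg/m³ × 9.80665 m/s² × 110 m = 1.424×10^6 Pa = 0.01424 kbar
Total = 0.2172 + 0.01424 = 0.23141 kbar

0.23 kbar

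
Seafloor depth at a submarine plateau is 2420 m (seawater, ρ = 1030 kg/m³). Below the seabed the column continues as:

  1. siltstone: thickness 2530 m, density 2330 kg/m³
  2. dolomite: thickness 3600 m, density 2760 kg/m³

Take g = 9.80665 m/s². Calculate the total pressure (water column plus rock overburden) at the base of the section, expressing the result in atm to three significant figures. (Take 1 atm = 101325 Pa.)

seawater: 1030 kg/m³ × 9.80665 m/s² × 2420 m = 2.444×10^7 Pa = 241.2 atm
siltstone: 2330 kg/m³ × 9.80665 m/s² × 2530 m = 5.781×10^7 Pa = 570.5 atm
dolomite: 2760 kg/m³ × 9.80665 m/s² × 3600 m = 9.744×10^7 Pa = 961.6 atm
Total = 241.2 + 570.5 + 961.6 = 1773.4 atm

1770 atm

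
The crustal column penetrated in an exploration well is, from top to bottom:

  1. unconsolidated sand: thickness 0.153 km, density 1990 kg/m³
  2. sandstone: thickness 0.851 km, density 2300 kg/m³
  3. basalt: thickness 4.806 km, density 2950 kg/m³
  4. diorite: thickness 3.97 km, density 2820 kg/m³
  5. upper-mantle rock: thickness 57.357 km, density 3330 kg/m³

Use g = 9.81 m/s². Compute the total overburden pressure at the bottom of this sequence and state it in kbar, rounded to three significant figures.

21.4 kbar

unconsolidated sand: 1990 kg/m³ × 9.81 m/s² × 153 m = 2.987×10^6 Pa = 0.02987 kbar
sandstone: 2300 kg/m³ × 9.81 m/s² × 851 m = 1.920×10^7 Pa = 0.1920 kbar
basalt: 2950 kg/m³ × 9.81 m/s² × 4806 m = 1.391×10^8 Pa = 1.391 kbar
diorite: 2820 kg/m³ × 9.81 m/s² × 3970 m = 1.098×10^8 Pa = 1.098 kbar
upper-mantle rock: 3330 kg/m³ × 9.81 m/s² × 57357 m = 1.874×10^9 Pa = 18.74 kbar
Total = 0.02987 + 0.1920 + 1.391 + 1.098 + 18.74 = 21.448 kbar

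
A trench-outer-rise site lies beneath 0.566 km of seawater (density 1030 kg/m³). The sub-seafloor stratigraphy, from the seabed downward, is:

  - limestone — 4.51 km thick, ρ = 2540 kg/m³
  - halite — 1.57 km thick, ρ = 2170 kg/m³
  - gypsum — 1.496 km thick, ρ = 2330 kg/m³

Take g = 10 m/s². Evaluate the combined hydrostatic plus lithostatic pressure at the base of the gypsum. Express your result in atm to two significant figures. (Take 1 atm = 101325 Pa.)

1900 atm

seawater: 1030 kg/m³ × 10 m/s² × 566 m = 5.830×10^6 Pa = 57.54 atm
limestone: 2540 kg/m³ × 10 m/s² × 4510 m = 1.146×10^8 Pa = 1131 atm
halite: 2170 kg/m³ × 10 m/s² × 1570 m = 3.407×10^7 Pa = 336.2 atm
gypsum: 2330 kg/m³ × 10 m/s² × 1496 m = 3.486×10^7 Pa = 344.0 atm
Total = 57.54 + 1131 + 336.2 + 344.0 = 1868.3 atm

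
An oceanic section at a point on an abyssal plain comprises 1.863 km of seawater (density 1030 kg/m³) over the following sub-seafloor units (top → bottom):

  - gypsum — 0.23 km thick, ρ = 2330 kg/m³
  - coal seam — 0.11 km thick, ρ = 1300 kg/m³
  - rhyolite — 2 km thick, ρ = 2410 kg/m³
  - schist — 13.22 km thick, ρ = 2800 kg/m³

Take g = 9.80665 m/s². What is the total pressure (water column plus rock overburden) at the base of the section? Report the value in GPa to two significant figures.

0.44 GPa

seawater: 1030 kg/m³ × 9.80665 m/s² × 1863 m = 1.882×10^7 Pa = 0.01882 GPa
gypsum: 2330 kg/m³ × 9.80665 m/s² × 230 m = 5.255×10^6 Pa = 5.255×10^-3 GPa
coal seam: 1300 kg/m³ × 9.80665 m/s² × 110 m = 1.402×10^6 Pa = 1.402×10^-3 GPa
rhyolite: 2410 kg/m³ × 9.80665 m/s² × 2000 m = 4.727×10^7 Pa = 0.04727 GPa
schist: 2800 kg/m³ × 9.80665 m/s² × 13220 m = 3.630×10^8 Pa = 0.3630 GPa
Total = 0.01882 + 5.255×10^-3 + 1.402×10^-3 + 0.04727 + 0.3630 = 0.43575 GPa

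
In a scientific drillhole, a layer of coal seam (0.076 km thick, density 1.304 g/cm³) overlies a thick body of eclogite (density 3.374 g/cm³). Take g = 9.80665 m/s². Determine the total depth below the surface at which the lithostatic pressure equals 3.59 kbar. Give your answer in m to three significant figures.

10900 m

Pressure at base of upper layers: 1304×9.80665×76 = 9.719×10^5 Pa = 9.719×10^-3 kbar
Remaining pressure to be supplied by eclogite: 3.590×10^8 − 9.719×10^5 = 3.580×10^8 Pa
Additional depth in eclogite = 3.580×10^8 Pa / (3374 kg/m³ × 9.80665 m/s²) = 10821 m
Total depth = 76 m + 10821 m = 10897 m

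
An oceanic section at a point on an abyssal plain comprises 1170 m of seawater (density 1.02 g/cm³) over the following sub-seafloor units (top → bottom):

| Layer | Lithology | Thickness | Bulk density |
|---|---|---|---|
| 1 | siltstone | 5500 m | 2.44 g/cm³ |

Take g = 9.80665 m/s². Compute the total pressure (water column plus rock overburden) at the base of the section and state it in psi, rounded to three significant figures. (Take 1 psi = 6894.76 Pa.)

seawater: 1020 kg/m³ × 9.80665 m/s² × 1170 m = 1.170×10^7 Pa = 1697 psi
siltstone: 2440 kg/m³ × 9.80665 m/s² × 5500 m = 1.316×10^8 Pa = 19088 psi
Total = 1697 + 19088 = 20785 psi

20800 psi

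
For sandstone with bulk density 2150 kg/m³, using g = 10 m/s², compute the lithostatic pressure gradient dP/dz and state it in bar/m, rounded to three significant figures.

0.215 bar/m

dP/dz = ρg = 2150 kg/m³ × 10 m/s² = 21500 Pa/m
= 21500 Pa/m × (1 bar/m / 1.0000×10^5 Pa/m) = 0.21500 bar/m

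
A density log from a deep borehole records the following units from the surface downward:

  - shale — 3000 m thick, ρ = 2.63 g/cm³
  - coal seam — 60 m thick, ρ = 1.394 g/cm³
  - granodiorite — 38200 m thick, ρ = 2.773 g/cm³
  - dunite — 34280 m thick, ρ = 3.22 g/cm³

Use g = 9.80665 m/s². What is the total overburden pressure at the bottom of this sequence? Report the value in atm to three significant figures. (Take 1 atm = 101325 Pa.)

21700 atm

shale: 2630 kg/m³ × 9.80665 m/s² × 3000 m = 7.737×10^7 Pa = 763.6 atm
coal seam: 1394 kg/m³ × 9.80665 m/s² × 60 m = 8.202×10^5 Pa = 8.095 atm
granodiorite: 2773 kg/m³ × 9.80665 m/s² × 38200 m = 1.039×10^9 Pa = 10252 atm
dunite: 3220 kg/m³ × 9.80665 m/s² × 34280 m = 1.082×10^9 Pa = 10683 atm
Total = 763.6 + 8.095 + 10252 + 10683 = 21707 atm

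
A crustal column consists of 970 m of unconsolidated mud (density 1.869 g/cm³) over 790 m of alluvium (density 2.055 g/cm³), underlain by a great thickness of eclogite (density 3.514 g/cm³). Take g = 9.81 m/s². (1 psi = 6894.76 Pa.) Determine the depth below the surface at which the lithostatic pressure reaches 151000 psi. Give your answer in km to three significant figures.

Pressure at base of upper layers: 1869×9.81×970 + 2055×9.81×790 = 3.371×10^7 Pa = 4889 psi
Remaining pressure to be supplied by eclogite: 1.041×10^9 − 3.371×10^7 = 1.007×10^9 Pa
Additional depth in eclogite = 1.007×10^9 Pa / (3514 kg/m³ × 9.81 m/s²) = 29223 m
Total depth = 1760 m + 29223 m = 30983 m
= 30.983 km

31.0 km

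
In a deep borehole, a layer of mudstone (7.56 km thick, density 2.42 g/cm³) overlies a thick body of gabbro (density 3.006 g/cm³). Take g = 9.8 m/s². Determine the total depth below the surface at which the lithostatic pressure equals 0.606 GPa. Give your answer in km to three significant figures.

22.0 km

Pressure at base of upper layers: 2420×9.8×7560 = 1.793×10^8 Pa = 0.1793 GPa
Remaining pressure to be supplied by gabbro: 6.060×10^8 − 1.793×10^8 = 4.267×10^8 Pa
Additional depth in gabbro = 4.267×10^8 Pa / (3006 kg/m³ × 9.8 m/s²) = 14485 m
Total depth = 7560 m + 14485 m = 22045 m
= 22.045 km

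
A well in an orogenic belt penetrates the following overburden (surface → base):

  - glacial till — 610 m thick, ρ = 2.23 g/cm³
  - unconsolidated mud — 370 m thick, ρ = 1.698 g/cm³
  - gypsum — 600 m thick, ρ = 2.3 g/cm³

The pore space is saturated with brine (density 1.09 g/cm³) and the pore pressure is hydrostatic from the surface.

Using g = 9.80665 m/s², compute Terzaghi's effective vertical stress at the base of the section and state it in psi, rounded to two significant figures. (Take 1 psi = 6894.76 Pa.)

Overburden (lithostatic) stress σ_v:
glacial till: 2230 kg/m³ × 9.80665 m/s² × 610 m = 1.334×10^7 Pa = 13.34 MPa
unconsolidated mud: 1698 kg/m³ × 9.80665 m/s² × 370 m = 6.161×10^6 Pa = 6.161 MPa
gypsum: 2300 kg/m³ × 9.80665 m/s² × 600 m = 1.353×10^7 Pa = 13.53 MPa
Total = 13.34 + 6.161 + 13.53 = 33.034 MPa
Pore pressure P_p = 1090 kg/m³ × 9.80665 m/s² × 1580 m = 1.689×10^7 Pa = 16.89 MPa
Effective stress σ' = σ_v − P_p = 33.03 − 16.89 = 16.145 MPa = 2341.7 psi

2300 psi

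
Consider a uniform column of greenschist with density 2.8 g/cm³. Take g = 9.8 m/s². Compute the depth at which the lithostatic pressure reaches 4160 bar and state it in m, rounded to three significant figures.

15200 m

h = P/(ρg) = 4160 bar / (2800 kg/m³ × 9.8 m/s²) = 4.160×10^8 Pa / 27440 Pa/m = 15160 m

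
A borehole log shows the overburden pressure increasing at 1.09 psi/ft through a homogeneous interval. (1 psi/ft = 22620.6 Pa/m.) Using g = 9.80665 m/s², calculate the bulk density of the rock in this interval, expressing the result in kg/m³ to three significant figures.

ρ = (dP/dz)/g = 1.09 psi/ft / 9.80665 m/s² = 24656 Pa/m / 9.80665 m/s² = 2514.3 kg/m³

2510 kg/m³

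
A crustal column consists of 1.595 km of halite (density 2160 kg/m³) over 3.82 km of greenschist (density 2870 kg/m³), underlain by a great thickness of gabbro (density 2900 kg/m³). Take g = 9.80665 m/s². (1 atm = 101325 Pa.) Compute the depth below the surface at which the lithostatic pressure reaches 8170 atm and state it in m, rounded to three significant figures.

29600 m

Pressure at base of upper layers: 2160×9.80665×1595 + 2870×9.80665×3820 = 1.413×10^8 Pa = 1395 atm
Remaining pressure to be supplied by gabbro: 8.278×10^8 − 1.413×10^8 = 6.865×10^8 Pa
Additional depth in gabbro = 6.865×10^8 Pa / (2900 kg/m³ × 9.80665 m/s²) = 24140 m
Total depth = 5415 m + 24140 m = 29555 m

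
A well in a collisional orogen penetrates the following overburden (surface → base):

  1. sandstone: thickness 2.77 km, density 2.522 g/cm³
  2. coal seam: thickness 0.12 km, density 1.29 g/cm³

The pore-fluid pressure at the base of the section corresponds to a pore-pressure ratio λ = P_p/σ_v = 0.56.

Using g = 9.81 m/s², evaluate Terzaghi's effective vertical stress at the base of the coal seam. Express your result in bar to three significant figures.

308 bar

Overburden (lithostatic) stress σ_v:
sandstone: 2522 kg/m³ × 9.81 m/s² × 2770 m = 6.853×10^7 Pa = 68.53 MPa
coal seam: 1290 kg/m³ × 9.81 m/s² × 120 m = 1.519×10^6 Pa = 1.519 MPa
Total = 68.53 + 1.519 = 70.051 MPa
Pore pressure P_p = λ·σ_v = 0.56 × 70.05 MPa = 39.23 MPa
Effective stress σ' = σ_v − P_p = 70.05 − 39.23 = 30.822 MPa = 308.22 bar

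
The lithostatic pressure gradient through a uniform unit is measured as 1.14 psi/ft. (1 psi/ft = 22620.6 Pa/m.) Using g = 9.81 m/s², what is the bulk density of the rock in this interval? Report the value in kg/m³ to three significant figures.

2630 kg/m³

ρ = (dP/dz)/g = 1.14 psi/ft / 9.81 m/s² = 25787 Pa/m / 9.81 m/s² = 2628.7 kg/m³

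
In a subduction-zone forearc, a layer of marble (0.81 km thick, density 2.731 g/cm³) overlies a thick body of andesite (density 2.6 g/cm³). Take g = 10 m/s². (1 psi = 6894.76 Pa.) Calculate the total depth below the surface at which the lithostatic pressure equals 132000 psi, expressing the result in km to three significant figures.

Pressure at base of upper layers: 2731×10×810 = 2.212×10^7 Pa = 3208 psi
Remaining pressure to be supplied by andesite: 9.101×10^8 − 2.212×10^7 = 8.880×10^8 Pa
Additional depth in andesite = 8.880×10^8 Pa / (2600 kg/m³ × 10 m/s²) = 34153 m
Total depth = 810 m + 34153 m = 34963 m
= 34.963 km

35.0 km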